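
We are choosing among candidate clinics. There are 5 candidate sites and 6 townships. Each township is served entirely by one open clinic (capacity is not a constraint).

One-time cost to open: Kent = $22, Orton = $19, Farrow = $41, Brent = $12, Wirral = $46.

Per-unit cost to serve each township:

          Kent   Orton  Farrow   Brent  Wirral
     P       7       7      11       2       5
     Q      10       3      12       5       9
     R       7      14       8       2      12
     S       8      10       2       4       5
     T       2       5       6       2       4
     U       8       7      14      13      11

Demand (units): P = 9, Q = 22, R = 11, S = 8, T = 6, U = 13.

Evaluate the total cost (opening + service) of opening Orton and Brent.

Each township is assigned to its cheapest site among the open ones.
{Orton, Brent}: P→Brent 2·9=18, Q→Orton 3·22=66, R→Brent 2·11=22, S→Brent 4·8=32, T→Brent 2·6=12, U→Orton 7·13=91. Service 241; fixed 31; total 272.

Total cost: 272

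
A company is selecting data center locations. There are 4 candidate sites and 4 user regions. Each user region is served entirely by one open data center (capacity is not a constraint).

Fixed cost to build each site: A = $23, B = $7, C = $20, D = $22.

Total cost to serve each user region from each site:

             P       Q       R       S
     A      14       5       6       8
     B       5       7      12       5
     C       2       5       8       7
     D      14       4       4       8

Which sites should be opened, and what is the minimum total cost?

Open B only; minimum total cost 36.

For any fixed open set, each user region goes to its cheapest open site; total = fixed + service.
{B}: P→B 5, Q→B 7, R→B 12, S→B 5. Service 29; fixed 7; total 36.
{C}: service 22 + fixed 20 = 42
{B, C}: service 20 + fixed 27 = 47
{A, B, C, D}: service 15 + fixed 72 = 87
No other subset beats 36.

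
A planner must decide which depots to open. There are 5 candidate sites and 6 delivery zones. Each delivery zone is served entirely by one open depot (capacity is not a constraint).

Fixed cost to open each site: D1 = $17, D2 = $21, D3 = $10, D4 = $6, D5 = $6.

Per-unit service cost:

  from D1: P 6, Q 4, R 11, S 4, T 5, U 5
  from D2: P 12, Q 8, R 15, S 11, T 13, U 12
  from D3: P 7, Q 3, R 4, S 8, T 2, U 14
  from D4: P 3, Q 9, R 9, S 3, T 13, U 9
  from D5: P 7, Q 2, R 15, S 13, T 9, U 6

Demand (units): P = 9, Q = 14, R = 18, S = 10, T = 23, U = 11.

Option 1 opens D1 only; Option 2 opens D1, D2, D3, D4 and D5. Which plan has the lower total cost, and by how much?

Option 2 is cheaper by 217.

Option 1: {D1}: P→D1 6·9=54, Q→D1 4·14=56, R→D1 11·18=198, S→D1 4·10=40, T→D1 5·23=115, U→D1 5·11=55. Service 518; fixed 17; total 535.
Option 2: {D1, D2, D3, D4, D5}: P→D4 3·9=27, Q→D5 2·14=28, R→D3 4·18=72, S→D4 3·10=30, T→D3 2·23=46, U→D1 5·11=55. Service 258; fixed 60; total 318.
Difference: |535 − 318| = 217.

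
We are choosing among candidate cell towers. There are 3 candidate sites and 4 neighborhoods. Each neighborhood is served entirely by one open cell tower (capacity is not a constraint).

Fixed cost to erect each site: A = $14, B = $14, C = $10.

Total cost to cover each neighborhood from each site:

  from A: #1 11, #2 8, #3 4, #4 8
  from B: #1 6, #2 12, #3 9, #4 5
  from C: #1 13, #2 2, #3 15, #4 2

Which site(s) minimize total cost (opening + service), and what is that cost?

Open C only; minimum total cost 42.

For any fixed open set, each neighborhood goes to its cheapest open site; total = fixed + service.
{C}: #1→C 13, #2→C 2, #3→C 15, #4→C 2. Service 32; fixed 10; total 42.
{A, C}: service 19 + fixed 24 = 43
{B, C}: #1→B 6, #2→C 2, #3→B 9, #4→C 2. Service 19; fixed 24; total 43.
{A, B, C}: #1→B 6, #2→C 2, #3→A 4, #4→C 2. Service 14; fixed 38; total 52.
(All 7 nonempty subsets were checked; C only is lowest.)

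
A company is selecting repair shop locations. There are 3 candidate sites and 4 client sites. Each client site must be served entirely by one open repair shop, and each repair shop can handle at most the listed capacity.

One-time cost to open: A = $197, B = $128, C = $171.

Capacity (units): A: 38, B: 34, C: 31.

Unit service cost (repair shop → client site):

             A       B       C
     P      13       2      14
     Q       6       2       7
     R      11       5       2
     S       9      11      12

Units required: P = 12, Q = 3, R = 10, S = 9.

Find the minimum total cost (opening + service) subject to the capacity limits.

Open {B}: P→B 2·12=24, Q→B 2·3=6, R→B 5·10=50, S→B 11·9=99.
Loads: B carries 34/34. Service 179; fixed 128; total 307.
Next best feasible plan costs 448.

Minimum total cost: 307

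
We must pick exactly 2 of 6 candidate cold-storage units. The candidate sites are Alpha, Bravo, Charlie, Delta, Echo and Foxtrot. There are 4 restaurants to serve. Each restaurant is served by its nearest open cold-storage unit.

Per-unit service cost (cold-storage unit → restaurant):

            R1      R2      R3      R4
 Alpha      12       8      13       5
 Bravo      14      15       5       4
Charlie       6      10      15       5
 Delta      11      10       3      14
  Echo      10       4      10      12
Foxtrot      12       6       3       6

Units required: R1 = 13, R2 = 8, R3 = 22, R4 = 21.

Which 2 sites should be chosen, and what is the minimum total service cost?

With exactly 2 open, each restaurant uses its cheapest among the chosen.
{Charlie, Foxtrot}: R1→Charlie 6·13=78, R2→Foxtrot 6·8=48, R3→Foxtrot 3·22=66, R4→Charlie 5·21=105. Service cost 297.
{Charlie, Delta}: service cost 329
{Bravo, Charlie}: service cost 352
Among all 15 size-2 choices, {Charlie, Foxtrot} is lowest.

Choose Charlie and Foxtrot; total service cost 297.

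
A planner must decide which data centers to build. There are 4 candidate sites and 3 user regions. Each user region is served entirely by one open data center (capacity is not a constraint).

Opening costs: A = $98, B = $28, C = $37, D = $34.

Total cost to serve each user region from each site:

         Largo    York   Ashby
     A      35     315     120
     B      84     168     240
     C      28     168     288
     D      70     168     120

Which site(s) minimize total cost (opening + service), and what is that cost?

For any fixed open set, each user region goes to its cheapest open site; total = fixed + service.
{C, D}: Largo→C 28, York→C 168, Ashby→D 120. Service 316; fixed 71; total 387.
{D}: service 358 + fixed 34 = 392
{B, C, D}: service 316 + fixed 99 = 415
{A, B, C, D}: service 316 + fixed 197 = 513
No other subset beats 387.

Open C and D; minimum total cost 387.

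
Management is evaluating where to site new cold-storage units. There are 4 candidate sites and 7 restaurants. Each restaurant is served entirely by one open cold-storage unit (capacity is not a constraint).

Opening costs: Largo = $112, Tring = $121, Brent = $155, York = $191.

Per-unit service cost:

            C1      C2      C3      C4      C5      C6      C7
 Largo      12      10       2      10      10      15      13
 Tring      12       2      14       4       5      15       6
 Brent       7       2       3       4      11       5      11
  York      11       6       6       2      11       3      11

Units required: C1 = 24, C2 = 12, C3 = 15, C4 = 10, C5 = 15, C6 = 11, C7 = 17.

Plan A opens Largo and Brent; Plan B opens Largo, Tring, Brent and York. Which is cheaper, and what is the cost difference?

Plan A: {Largo, Brent}: C1→Brent 7·24=168, C2→Brent 2·12=24, C3→Largo 2·15=30, C4→Brent 4·10=40, C5→Largo 10·15=150, C6→Brent 5·11=55, C7→Brent 11·17=187. Service 654; fixed 267; total 921.
Plan B: {Largo, Tring, Brent, York}: C1→Brent 7·24=168, C2→Tring 2·12=24, C3→Largo 2·15=30, C4→York 2·10=20, C5→Tring 5·15=75, C6→York 3·11=33, C7→Tring 6·17=102. Service 452; fixed 579; total 1031.
Difference: |921 − 1031| = 110.

Plan A is cheaper by 110.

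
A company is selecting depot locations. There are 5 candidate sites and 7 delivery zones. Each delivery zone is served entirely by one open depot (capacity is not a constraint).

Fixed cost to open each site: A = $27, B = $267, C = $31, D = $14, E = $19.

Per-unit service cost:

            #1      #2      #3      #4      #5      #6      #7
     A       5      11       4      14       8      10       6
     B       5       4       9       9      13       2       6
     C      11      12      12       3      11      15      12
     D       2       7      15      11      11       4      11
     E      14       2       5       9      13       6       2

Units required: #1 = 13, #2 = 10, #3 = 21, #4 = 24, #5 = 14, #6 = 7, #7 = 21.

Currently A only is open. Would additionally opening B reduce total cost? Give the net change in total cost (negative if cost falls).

No — net change +21 (cost rises by 21).

Current service cost with {A}: 903.
Adding B: each delivery zone re-picks its cheapest; new service cost 657, saving 246.
Extra fixed cost: 267. Net change = 267 − 246 = 21.
(Totals: 930 → 951.)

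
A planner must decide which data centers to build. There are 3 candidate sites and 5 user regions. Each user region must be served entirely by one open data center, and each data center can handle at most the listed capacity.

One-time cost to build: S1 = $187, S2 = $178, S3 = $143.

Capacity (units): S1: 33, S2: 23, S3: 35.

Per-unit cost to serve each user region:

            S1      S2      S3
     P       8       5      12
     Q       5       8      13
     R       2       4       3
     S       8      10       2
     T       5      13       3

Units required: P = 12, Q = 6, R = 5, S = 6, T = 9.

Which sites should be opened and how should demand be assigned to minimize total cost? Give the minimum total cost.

Minimum total cost: 483

Open {S2, S3}: P→S2 5·12=60, Q→S2 8·6=48, R→S3 3·5=15, S→S3 2·6=12, T→S3 3·9=27.
Loads: S2 carries 18/23, S3 carries 20/35. Service 162; fixed 321; total 483.
Next best feasible plan costs 488.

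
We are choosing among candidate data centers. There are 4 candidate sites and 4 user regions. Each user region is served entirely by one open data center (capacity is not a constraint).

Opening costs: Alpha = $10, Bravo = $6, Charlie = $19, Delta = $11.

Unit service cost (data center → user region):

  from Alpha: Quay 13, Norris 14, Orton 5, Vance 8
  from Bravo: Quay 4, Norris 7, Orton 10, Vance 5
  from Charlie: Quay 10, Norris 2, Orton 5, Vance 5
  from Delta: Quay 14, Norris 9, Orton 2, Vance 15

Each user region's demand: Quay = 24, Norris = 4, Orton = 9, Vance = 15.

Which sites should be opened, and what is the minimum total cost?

For any fixed open set, each user region goes to its cheapest open site; total = fixed + service.
{Bravo, Charlie, Delta}: Quay→Bravo 4·24=96, Norris→Charlie 2·4=8, Orton→Delta 2·9=18, Vance→Bravo 5·15=75. Service 197; fixed 36; total 233.
{Bravo, Delta}: service 217 + fixed 17 = 234
{Alpha, Bravo, Charlie, Delta}: service 197 + fixed 46 = 243
{Bravo}: Quay→Bravo 4·24=96, Norris→Bravo 7·4=28, Orton→Bravo 10·9=90, Vance→Bravo 5·15=75. Service 289; fixed 6; total 295.
No other subset beats 233.

Open Bravo, Charlie and Delta; minimum total cost 233.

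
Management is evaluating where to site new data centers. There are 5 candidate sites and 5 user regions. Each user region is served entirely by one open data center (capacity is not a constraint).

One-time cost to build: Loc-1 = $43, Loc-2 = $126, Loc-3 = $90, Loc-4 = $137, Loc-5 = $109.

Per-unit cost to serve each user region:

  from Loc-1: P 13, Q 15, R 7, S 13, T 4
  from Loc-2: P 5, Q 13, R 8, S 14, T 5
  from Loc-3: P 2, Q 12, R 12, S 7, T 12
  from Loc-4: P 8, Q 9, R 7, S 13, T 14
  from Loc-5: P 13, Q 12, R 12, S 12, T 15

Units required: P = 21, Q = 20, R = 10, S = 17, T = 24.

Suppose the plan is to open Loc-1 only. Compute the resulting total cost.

Total cost: 1003

Each user region is assigned to its cheapest site among the open ones.
{Loc-1}: P→Loc-1 13·21=273, Q→Loc-1 15·20=300, R→Loc-1 7·10=70, S→Loc-1 13·17=221, T→Loc-1 4·24=96. Service 960; fixed 43; total 1003.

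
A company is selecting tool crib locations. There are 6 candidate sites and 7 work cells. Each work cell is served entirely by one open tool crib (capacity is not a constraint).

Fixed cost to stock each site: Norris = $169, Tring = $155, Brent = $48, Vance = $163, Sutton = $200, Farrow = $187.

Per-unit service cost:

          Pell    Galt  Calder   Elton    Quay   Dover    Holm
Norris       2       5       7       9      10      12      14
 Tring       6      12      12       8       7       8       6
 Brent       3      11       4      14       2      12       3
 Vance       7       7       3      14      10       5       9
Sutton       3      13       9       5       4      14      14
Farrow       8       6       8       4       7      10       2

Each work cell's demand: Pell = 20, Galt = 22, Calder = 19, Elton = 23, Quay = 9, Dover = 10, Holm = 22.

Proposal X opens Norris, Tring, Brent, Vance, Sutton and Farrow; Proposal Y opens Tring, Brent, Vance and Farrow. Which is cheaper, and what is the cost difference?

Proposal X: {Norris, Tring, Brent, Vance, Sutton, Farrow}: Pell→Norris 2·20=40, Galt→Norris 5·22=110, Calder→Vance 3·19=57, Elton→Farrow 4·23=92, Quay→Brent 2·9=18, Dover→Vance 5·10=50, Holm→Farrow 2·22=44. Service 411; fixed 922; total 1333.
Proposal Y: {Tring, Brent, Vance, Farrow}: Pell→Brent 3·20=60, Galt→Farrow 6·22=132, Calder→Vance 3·19=57, Elton→Farrow 4·23=92, Quay→Brent 2·9=18, Dover→Vance 5·10=50, Holm→Farrow 2·22=44. Service 453; fixed 553; total 1006.
Difference: |1333 − 1006| = 327.

Proposal Y is cheaper by 327.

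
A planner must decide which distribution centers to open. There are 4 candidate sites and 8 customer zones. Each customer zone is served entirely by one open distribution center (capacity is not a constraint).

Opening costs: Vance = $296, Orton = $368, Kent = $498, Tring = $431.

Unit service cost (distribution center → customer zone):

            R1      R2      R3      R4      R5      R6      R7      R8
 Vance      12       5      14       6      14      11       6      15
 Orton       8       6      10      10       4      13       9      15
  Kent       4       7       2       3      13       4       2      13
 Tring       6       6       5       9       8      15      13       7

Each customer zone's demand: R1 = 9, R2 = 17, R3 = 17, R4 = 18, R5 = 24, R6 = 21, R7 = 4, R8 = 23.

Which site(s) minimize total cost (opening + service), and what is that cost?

For any fixed open set, each customer zone goes to its cheapest open site; total = fixed + service.
{Kent}: R1→Kent 4·9=36, R2→Kent 7·17=119, R3→Kent 2·17=34, R4→Kent 3·18=54, R5→Kent 13·24=312, R6→Kent 4·21=84, R7→Kent 2·4=8, R8→Kent 13·23=299. Service 946; fixed 498; total 1444.
{Tring}: R1→Tring 6·9=54, R2→Tring 6·17=102, R3→Tring 5·17=85, R4→Tring 9·18=162, R5→Tring 8·24=192, R6→Tring 15·21=315, R7→Tring 13·4=52, R8→Tring 7·23=161. Service 1123; fixed 431; total 1554.
{Orton, Kent}: service 713 + fixed 866 = 1579
{Vance, Orton, Kent, Tring}: service 558 + fixed 1593 = 2151
No other subset beats 1444.

Open Kent only; minimum total cost 1444.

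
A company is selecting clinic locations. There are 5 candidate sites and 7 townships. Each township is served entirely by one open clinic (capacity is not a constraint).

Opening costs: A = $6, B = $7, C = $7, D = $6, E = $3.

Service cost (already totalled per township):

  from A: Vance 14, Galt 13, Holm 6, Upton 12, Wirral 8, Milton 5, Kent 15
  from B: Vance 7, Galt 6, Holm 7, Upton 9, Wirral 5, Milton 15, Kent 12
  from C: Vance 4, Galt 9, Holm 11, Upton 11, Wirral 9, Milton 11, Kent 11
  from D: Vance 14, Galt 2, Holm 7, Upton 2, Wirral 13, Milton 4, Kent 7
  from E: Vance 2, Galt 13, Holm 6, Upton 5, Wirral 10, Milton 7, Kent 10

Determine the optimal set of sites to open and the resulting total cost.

Open D and E; minimum total cost 42.

For any fixed open set, each township goes to its cheapest open site; total = fixed + service.
{D, E}: Vance→E 2, Galt→D 2, Holm→E 6, Upton→D 2, Wirral→E 10, Milton→D 4, Kent→D 7. Service 33; fixed 9; total 42.
{B, D, E}: service 28 + fixed 16 = 44
{A, D, E}: Vance→E 2, Galt→D 2, Holm→A 6, Upton→D 2, Wirral→A 8, Milton→D 4, Kent→D 7. Service 31; fixed 15; total 46.
{A, B, C, D, E}: service 28 + fixed 29 = 57
No other subset beats 42.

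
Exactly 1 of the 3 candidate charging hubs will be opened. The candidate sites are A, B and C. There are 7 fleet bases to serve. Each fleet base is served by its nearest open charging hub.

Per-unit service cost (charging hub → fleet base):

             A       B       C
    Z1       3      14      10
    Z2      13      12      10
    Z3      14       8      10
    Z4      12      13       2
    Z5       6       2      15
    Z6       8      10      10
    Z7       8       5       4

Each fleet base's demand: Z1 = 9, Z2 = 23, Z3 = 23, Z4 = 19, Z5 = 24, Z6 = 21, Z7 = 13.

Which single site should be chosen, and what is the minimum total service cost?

Choose B only; total service cost 1156.

With exactly 1 open, each fleet base uses its cheapest among the chosen.
{B}: Z1→B 14·9=126, Z2→B 12·23=276, Z3→B 8·23=184, Z4→B 13·19=247, Z5→B 2·24=48, Z6→B 10·21=210, Z7→B 5·13=65. Service cost 1156.
{C}: service cost 1210
{A}: service cost 1292
Among all 3 size-1 choices, {B} is lowest.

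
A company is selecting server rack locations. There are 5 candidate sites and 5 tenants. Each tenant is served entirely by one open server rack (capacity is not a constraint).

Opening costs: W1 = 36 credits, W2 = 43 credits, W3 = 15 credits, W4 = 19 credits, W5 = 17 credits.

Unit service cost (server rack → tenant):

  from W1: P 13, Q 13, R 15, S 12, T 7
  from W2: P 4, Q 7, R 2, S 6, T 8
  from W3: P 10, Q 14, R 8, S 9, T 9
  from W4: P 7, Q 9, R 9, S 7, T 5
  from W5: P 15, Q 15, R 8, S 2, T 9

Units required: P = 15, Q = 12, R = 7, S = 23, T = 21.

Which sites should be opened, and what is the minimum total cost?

For any fixed open set, each tenant goes to its cheapest open site; total = fixed + service.
{W2, W4, W5}: P→W2 4·15=60, Q→W2 7·12=84, R→W2 2·7=14, S→W5 2·23=46, T→W4 5·21=105. Service 309; fixed 79; total 388.
{W2, W3, W4, W5}: service 309 + fixed 94 = 403
{W1, W2, W4, W5}: service 309 + fixed 115 = 424
{W1, W2, W3, W4, W5}: P→W2 4·15=60, Q→W2 7·12=84, R→W2 2·7=14, S→W5 2·23=46, T→W4 5·21=105. Service 309; fixed 130; total 439.
No other subset beats 388.

Open W2, W4 and W5; minimum total cost 388.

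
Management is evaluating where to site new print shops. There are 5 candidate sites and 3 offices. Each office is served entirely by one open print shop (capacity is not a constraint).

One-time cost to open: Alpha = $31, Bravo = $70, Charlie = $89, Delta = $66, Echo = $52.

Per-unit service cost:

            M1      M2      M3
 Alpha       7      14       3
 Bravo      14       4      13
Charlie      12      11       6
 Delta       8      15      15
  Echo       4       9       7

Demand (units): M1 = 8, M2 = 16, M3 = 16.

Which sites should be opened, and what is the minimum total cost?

For any fixed open set, each office goes to its cheapest open site; total = fixed + service.
{Alpha, Bravo}: M1→Alpha 7·8=56, M2→Bravo 4·16=64, M3→Alpha 3·16=48. Service 168; fixed 101; total 269.
{Alpha, Bravo, Echo}: M1→Echo 4·8=32, M2→Bravo 4·16=64, M3→Alpha 3·16=48. Service 144; fixed 153; total 297.
{Alpha, Echo}: M1→Echo 4·8=32, M2→Echo 9·16=144, M3→Alpha 3·16=48. Service 224; fixed 83; total 307.
{Alpha, Bravo, Charlie, Delta, Echo}: M1→Echo 4·8=32, M2→Bravo 4·16=64, M3→Alpha 3·16=48. Service 144; fixed 308; total 452.
No other subset beats 269.

Open Alpha and Bravo; minimum total cost 269.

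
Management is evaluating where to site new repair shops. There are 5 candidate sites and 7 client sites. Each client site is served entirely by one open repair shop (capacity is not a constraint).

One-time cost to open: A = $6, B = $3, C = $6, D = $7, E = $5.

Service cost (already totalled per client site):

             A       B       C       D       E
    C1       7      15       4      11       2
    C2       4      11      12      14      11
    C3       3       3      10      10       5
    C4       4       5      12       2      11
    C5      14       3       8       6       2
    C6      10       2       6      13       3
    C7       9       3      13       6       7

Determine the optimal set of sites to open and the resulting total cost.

Open A, B and E; minimum total cost 34.

For any fixed open set, each client site goes to its cheapest open site; total = fixed + service.
{A, B, E}: C1→E 2, C2→A 4, C3→A 3, C4→A 4, C5→E 2, C6→B 2, C7→B 3. Service 20; fixed 14; total 34.
{A, B}: service 26 + fixed 9 = 35
{A, E}: service 25 + fixed 11 = 36
{A, B, C, D, E}: C1→E 2, C2→A 4, C3→A 3, C4→D 2, C5→E 2, C6→B 2, C7→B 3. Service 18; fixed 27; total 45.
No other subset beats 34.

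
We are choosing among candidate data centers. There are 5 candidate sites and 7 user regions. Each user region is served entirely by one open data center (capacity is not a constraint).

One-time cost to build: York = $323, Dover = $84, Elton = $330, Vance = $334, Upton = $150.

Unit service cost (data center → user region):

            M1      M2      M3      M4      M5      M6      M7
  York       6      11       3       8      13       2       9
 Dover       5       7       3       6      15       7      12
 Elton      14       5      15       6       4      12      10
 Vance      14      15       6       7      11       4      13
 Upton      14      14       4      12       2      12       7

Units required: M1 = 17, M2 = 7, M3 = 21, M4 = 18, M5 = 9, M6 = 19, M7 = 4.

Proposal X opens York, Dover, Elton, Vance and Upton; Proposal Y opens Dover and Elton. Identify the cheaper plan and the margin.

Proposal X: {York, Dover, Elton, Vance, Upton}: M1→Dover 5·17=85, M2→Elton 5·7=35, M3→York 3·21=63, M4→Dover 6·18=108, M5→Upton 2·9=18, M6→York 2·19=38, M7→Upton 7·4=28. Service 375; fixed 1221; total 1596.
Proposal Y: {Dover, Elton}: M1→Dover 5·17=85, M2→Elton 5·7=35, M3→Dover 3·21=63, M4→Dover 6·18=108, M5→Elton 4·9=36, M6→Dover 7·19=133, M7→Elton 10·4=40. Service 500; fixed 414; total 914.
Difference: |1596 − 914| = 682.

Proposal Y is cheaper by 682.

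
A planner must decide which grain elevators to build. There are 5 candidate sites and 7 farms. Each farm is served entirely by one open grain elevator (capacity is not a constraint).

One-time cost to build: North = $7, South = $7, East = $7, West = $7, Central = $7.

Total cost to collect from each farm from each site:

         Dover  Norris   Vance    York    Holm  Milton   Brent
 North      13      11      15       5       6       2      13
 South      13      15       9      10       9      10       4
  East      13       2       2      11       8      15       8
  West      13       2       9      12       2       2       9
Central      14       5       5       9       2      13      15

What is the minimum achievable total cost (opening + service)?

For any fixed open set, each farm goes to its cheapest open site; total = fixed + service.
{North, East}: Dover→North 13, Norris→East 2, Vance→East 2, York→North 5, Holm→North 6, Milton→North 2, Brent→East 8. Service 38; fixed 14; total 52.
{East, West}: service 40 + fixed 14 = 54
{North, South, East}: Dover→North 13, Norris→East 2, Vance→East 2, York→North 5, Holm→North 6, Milton→North 2, Brent→South 4. Service 34; fixed 21; total 55.
{North, South, East, West, Central}: Dover→North 13, Norris→East 2, Vance→East 2, York→North 5, Holm→West 2, Milton→North 2, Brent→South 4. Service 30; fixed 35; total 65.
No other subset beats 52.

Minimum total cost: 52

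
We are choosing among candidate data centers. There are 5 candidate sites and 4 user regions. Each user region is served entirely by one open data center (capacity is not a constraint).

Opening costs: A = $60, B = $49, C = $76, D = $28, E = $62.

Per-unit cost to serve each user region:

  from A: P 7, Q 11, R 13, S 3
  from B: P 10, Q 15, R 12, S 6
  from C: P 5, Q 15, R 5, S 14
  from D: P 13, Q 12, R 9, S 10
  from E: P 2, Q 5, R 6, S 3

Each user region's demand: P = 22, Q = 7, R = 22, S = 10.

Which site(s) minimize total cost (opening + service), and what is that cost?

Open E only; minimum total cost 303.

For any fixed open set, each user region goes to its cheapest open site; total = fixed + service.
{E}: P→E 2·22=44, Q→E 5·7=35, R→E 6·22=132, S→E 3·10=30. Service 241; fixed 62; total 303.
{D, E}: service 241 + fixed 90 = 331
{B, E}: service 241 + fixed 111 = 352
{A, B, C, D, E}: service 219 + fixed 275 = 494
No other subset beats 303.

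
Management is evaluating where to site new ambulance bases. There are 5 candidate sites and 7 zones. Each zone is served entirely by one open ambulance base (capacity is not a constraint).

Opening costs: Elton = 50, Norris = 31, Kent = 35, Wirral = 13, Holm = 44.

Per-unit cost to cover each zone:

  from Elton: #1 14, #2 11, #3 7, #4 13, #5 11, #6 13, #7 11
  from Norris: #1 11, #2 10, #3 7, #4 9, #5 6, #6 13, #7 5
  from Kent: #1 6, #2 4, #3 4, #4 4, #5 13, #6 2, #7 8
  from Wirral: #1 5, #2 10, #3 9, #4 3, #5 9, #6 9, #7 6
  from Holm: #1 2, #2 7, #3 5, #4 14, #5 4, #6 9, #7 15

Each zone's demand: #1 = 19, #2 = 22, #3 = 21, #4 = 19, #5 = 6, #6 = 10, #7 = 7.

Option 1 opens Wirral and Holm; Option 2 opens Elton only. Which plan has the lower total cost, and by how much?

Option 1 is cheaper by 658.

Option 1: {Wirral, Holm}: #1→Holm 2·19=38, #2→Holm 7·22=154, #3→Holm 5·21=105, #4→Wirral 3·19=57, #5→Holm 4·6=24, #6→Wirral 9·10=90, #7→Wirral 6·7=42. Service 510; fixed 57; total 567.
Option 2: {Elton}: #1→Elton 14·19=266, #2→Elton 11·22=242, #3→Elton 7·21=147, #4→Elton 13·19=247, #5→Elton 11·6=66, #6→Elton 13·10=130, #7→Elton 11·7=77. Service 1175; fixed 50; total 1225.
Difference: |567 − 1225| = 658.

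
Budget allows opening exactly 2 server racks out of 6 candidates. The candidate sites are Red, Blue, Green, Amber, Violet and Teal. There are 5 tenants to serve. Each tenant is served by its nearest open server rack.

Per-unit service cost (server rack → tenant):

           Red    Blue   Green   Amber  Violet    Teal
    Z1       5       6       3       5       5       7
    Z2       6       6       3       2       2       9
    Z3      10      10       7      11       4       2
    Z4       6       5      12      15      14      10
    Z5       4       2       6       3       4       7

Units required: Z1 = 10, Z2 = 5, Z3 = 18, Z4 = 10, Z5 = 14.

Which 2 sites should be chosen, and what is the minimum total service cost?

Choose Blue and Teal; total service cost 204.

With exactly 2 open, each tenant uses its cheapest among the chosen.
{Blue, Teal}: Z1→Blue 6·10=60, Z2→Blue 6·5=30, Z3→Teal 2·18=36, Z4→Blue 5·10=50, Z5→Blue 2·14=28. Service cost 204.
{Blue, Violet}: service cost 210
{Red, Teal}: service cost 232
Among all 15 size-2 choices, {Blue, Teal} is lowest.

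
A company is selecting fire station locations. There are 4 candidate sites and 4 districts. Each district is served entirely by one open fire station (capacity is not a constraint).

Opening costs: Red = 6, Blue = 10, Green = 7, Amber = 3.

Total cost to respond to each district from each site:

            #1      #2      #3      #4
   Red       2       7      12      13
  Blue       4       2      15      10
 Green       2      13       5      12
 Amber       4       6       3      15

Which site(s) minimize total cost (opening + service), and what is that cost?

Open Amber only; minimum total cost 31.

For any fixed open set, each district goes to its cheapest open site; total = fixed + service.
{Amber}: #1→Amber 4, #2→Amber 6, #3→Amber 3, #4→Amber 15. Service 28; fixed 3; total 31.
{Blue, Amber}: service 19 + fixed 13 = 32
{Red, Amber}: #1→Red 2, #2→Amber 6, #3→Amber 3, #4→Red 13. Service 24; fixed 9; total 33.
{Red, Blue, Green, Amber}: service 17 + fixed 26 = 43
No other subset beats 31.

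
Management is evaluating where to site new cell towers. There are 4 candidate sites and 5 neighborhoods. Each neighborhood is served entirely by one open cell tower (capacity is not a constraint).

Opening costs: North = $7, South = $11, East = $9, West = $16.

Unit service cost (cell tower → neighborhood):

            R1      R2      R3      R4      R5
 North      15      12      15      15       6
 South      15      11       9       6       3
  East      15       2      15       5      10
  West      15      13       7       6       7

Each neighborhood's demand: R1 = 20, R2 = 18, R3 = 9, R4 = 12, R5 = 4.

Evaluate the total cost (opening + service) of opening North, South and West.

Each neighborhood is assigned to its cheapest site among the open ones.
{North, South, West}: R1→North 15·20=300, R2→South 11·18=198, R3→West 7·9=63, R4→South 6·12=72, R5→South 3·4=12. Service 645; fixed 34; total 679.

Total cost: 679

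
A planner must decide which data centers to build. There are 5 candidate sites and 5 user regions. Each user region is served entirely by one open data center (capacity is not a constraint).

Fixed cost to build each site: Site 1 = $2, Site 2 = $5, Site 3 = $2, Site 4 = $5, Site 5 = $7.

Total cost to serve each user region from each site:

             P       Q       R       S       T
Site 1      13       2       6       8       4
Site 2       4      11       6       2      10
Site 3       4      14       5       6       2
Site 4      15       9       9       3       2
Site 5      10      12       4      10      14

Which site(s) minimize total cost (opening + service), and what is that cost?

Open Site 1 and Site 3; minimum total cost 23.

For any fixed open set, each user region goes to its cheapest open site; total = fixed + service.
{Site 1, Site 3}: P→Site 3 4, Q→Site 1 2, R→Site 3 5, S→Site 3 6, T→Site 3 2. Service 19; fixed 4; total 23.
{Site 1, Site 2, Site 3}: service 15 + fixed 9 = 24
{Site 1, Site 2}: service 18 + fixed 7 = 25
{Site 1, Site 2, Site 3, Site 4, Site 5}: service 14 + fixed 21 = 35
No other subset beats 23.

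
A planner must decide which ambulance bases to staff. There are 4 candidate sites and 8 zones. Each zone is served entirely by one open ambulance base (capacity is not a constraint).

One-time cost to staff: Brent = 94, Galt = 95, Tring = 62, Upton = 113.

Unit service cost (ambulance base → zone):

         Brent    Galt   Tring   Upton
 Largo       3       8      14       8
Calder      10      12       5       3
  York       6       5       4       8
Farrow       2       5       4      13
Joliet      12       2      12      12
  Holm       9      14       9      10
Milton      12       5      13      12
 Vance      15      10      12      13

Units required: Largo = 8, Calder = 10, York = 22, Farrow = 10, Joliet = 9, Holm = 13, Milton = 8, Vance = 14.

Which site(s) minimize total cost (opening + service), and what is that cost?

For any fixed open set, each zone goes to its cheapest open site; total = fixed + service.
{Galt, Tring}: Largo→Galt 8·8=64, Calder→Tring 5·10=50, York→Tring 4·22=88, Farrow→Tring 4·10=40, Joliet→Galt 2·9=18, Holm→Tring 9·13=117, Milton→Galt 5·8=40, Vance→Galt 10·14=140. Service 557; fixed 157; total 714.
{Brent, Galt, Tring}: Largo→Brent 3·8=24, Calder→Tring 5·10=50, York→Tring 4·22=88, Farrow→Brent 2·10=20, Joliet→Galt 2·9=18, Holm→Brent 9·13=117, Milton→Galt 5·8=40, Vance→Galt 10·14=140. Service 497; fixed 251; total 748.
{Brent, Galt}: service 569 + fixed 189 = 758
{Brent, Galt, Tring, Upton}: Largo→Brent 3·8=24, Calder→Upton 3·10=30, York→Tring 4·22=88, Farrow→Brent 2·10=20, Joliet→Galt 2·9=18, Holm→Brent 9·13=117, Milton→Galt 5·8=40, Vance→Galt 10·14=140. Service 477; fixed 364; total 841.
No other subset beats 714.

Open Galt and Tring; minimum total cost 714.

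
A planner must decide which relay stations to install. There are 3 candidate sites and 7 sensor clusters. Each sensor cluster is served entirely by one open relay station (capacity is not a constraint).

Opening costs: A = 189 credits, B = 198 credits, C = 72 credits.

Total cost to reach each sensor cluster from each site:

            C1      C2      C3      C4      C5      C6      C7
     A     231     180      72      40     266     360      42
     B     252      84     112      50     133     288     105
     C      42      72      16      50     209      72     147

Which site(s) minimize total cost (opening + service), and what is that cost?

For any fixed open set, each sensor cluster goes to its cheapest open site; total = fixed + service.
{C}: C1→C 42, C2→C 72, C3→C 16, C4→C 50, C5→C 209, C6→C 72, C7→C 147. Service 608; fixed 72; total 680.
{A, C}: C1→C 42, C2→C 72, C3→C 16, C4→A 40, C5→C 209, C6→C 72, C7→A 42. Service 493; fixed 261; total 754.
{B, C}: C1→C 42, C2→C 72, C3→C 16, C4→B 50, C5→B 133, C6→C 72, C7→B 105. Service 490; fixed 270; total 760.
{A, B, C}: C1→C 42, C2→C 72, C3→C 16, C4→A 40, C5→B 133, C6→C 72, C7→A 42. Service 417; fixed 459; total 876.
(All 7 nonempty subsets were checked; C only is lowest.)

Open C only; minimum total cost 680.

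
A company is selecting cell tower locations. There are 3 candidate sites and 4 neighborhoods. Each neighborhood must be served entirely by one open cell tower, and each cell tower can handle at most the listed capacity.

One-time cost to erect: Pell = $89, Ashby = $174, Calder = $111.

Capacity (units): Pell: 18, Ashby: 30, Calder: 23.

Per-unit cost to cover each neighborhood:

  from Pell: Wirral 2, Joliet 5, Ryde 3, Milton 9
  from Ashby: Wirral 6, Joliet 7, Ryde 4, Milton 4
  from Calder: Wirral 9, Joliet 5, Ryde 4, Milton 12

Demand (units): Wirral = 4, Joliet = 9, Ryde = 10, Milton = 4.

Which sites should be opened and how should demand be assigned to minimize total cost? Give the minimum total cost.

Open {Ashby}: Wirral→Ashby 6·4=24, Joliet→Ashby 7·9=63, Ryde→Ashby 4·10=40, Milton→Ashby 4·4=16.
Loads: Ashby carries 27/30. Service 143; fixed 174; total 317.
Next best feasible plan costs 319.

Minimum total cost: 317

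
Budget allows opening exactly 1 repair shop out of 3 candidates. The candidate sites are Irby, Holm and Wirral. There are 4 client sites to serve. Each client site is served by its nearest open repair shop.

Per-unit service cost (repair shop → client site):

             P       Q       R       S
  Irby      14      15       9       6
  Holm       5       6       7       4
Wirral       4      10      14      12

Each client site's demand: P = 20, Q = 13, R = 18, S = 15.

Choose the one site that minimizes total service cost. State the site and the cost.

Choose Holm only; total service cost 364.

With exactly 1 open, each client site uses its cheapest among the chosen.
{Holm}: P→Holm 5·20=100, Q→Holm 6·13=78, R→Holm 7·18=126, S→Holm 4·15=60. Service cost 364.
{Wirral}: service cost 642
{Irby}: service cost 727
Among all 3 size-1 choices, {Holm} is lowest.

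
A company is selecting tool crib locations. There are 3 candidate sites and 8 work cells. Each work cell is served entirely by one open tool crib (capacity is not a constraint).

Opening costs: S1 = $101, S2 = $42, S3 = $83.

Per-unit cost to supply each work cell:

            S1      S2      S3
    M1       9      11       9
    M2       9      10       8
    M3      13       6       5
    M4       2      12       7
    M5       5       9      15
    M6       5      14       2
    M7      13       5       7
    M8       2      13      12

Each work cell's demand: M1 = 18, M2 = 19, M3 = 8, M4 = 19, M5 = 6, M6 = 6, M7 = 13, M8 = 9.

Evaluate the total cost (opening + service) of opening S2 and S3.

Each work cell is assigned to its cheapest site among the open ones.
{S2, S3}: M1→S3 9·18=162, M2→S3 8·19=152, M3→S3 5·8=40, M4→S3 7·19=133, M5→S2 9·6=54, M6→S3 2·6=12, M7→S2 5·13=65, M8→S3 12·9=108. Service 726; fixed 125; total 851.

Total cost: 851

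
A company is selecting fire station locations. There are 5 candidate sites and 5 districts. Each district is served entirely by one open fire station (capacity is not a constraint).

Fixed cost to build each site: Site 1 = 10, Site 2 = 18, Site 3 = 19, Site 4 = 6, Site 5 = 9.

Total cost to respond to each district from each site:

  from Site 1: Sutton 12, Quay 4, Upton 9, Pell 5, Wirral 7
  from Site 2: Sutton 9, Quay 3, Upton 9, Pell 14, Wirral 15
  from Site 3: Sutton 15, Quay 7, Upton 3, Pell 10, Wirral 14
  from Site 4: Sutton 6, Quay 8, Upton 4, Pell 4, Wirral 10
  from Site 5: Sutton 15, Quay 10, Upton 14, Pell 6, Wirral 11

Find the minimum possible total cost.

Minimum total cost: 38

For any fixed open set, each district goes to its cheapest open site; total = fixed + service.
{Site 4}: Sutton→Site 4 6, Quay→Site 4 8, Upton→Site 4 4, Pell→Site 4 4, Wirral→Site 4 10. Service 32; fixed 6; total 38.
{Site 1, Site 4}: Sutton→Site 4 6, Quay→Site 1 4, Upton→Site 4 4, Pell→Site 4 4, Wirral→Site 1 7. Service 25; fixed 16; total 41.
{Site 1}: service 37 + fixed 10 = 47
{Site 1, Site 2, Site 3, Site 4, Site 5}: Sutton→Site 4 6, Quay→Site 2 3, Upton→Site 3 3, Pell→Site 4 4, Wirral→Site 1 7. Service 23; fixed 62; total 85.
No other subset beats 38.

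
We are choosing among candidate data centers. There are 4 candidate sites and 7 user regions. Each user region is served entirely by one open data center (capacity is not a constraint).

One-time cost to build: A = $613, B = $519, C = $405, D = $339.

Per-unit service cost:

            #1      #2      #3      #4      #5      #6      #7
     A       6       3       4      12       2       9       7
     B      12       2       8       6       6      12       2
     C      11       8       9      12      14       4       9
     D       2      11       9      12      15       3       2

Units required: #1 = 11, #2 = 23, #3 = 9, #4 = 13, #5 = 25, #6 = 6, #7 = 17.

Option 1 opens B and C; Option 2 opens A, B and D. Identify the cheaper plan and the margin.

Option 1: {B, C}: #1→C 11·11=121, #2→B 2·23=46, #3→B 8·9=72, #4→B 6·13=78, #5→B 6·25=150, #6→C 4·6=24, #7→B 2·17=34. Service 525; fixed 924; total 1449.
Option 2: {A, B, D}: #1→D 2·11=22, #2→B 2·23=46, #3→A 4·9=36, #4→B 6·13=78, #5→A 2·25=50, #6→D 3·6=18, #7→B 2·17=34. Service 284; fixed 1471; total 1755.
Difference: |1449 − 1755| = 306.

Option 1 is cheaper by 306.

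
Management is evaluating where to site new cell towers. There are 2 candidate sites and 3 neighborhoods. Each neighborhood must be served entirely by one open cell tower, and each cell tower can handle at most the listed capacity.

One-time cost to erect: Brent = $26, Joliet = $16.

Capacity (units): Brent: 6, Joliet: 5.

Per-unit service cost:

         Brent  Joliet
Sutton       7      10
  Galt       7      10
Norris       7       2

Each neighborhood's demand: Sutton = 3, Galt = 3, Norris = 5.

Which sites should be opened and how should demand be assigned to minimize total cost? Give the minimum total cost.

Minimum total cost: 94

Open {Brent, Joliet}: Sutton→Brent 7·3=21, Galt→Brent 7·3=21, Norris→Joliet 2·5=10.
Loads: Brent carries 6/6, Joliet carries 5/5. Service 52; fixed 42; total 94.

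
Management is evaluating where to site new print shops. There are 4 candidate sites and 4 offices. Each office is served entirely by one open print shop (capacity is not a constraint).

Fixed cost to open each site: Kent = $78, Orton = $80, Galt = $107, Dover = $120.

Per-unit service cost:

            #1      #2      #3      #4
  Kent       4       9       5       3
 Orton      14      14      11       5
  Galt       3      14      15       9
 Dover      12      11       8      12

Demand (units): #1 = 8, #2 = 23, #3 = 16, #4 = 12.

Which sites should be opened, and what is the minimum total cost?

Open Kent only; minimum total cost 433.

For any fixed open set, each office goes to its cheapest open site; total = fixed + service.
{Kent}: #1→Kent 4·8=32, #2→Kent 9·23=207, #3→Kent 5·16=80, #4→Kent 3·12=36. Service 355; fixed 78; total 433.
{Kent, Orton}: service 355 + fixed 158 = 513
{Kent, Galt}: #1→Galt 3·8=24, #2→Kent 9·23=207, #3→Kent 5·16=80, #4→Kent 3·12=36. Service 347; fixed 185; total 532.
{Kent, Orton, Galt, Dover}: #1→Galt 3·8=24, #2→Kent 9·23=207, #3→Kent 5·16=80, #4→Kent 3·12=36. Service 347; fixed 385; total 732.
(All 15 nonempty subsets were checked; Kent only is lowest.)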